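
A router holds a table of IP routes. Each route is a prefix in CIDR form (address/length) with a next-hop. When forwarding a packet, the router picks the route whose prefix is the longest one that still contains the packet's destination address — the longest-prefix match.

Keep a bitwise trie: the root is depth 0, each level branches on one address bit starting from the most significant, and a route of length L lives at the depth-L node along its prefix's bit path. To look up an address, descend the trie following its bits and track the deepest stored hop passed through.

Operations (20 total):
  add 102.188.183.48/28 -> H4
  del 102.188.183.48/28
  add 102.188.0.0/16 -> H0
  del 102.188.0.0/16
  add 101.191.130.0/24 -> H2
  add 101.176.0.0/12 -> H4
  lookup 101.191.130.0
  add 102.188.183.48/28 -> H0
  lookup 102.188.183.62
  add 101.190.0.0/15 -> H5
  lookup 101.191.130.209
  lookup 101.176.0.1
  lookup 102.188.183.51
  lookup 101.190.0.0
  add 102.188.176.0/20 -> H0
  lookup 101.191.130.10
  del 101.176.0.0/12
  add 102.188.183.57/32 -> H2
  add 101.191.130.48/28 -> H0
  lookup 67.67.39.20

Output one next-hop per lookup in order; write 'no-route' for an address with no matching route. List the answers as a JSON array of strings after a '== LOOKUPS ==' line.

Trace:
  add 102.188.183.48/28 -> H4 at depth 28
  - 102.188.183.48/28 clear@28
  add 102.188.0.0/16 -> H0 at depth 16
  - 102.188.0.0/16 clear@16
  add 101.191.130.0/24 -> H2 at depth 24
  add 101.176.0.0/12 -> H4 at depth 12
  ? 101.191.130.0  path d0:-→d1:-→d2:-→d3:-→d4:-→d5:-→d6:-→d7:-→d8:-→d9:-→d10:-→d11:-→d12:H4→d13:-→d14:-→d15:-→d16:-→d17:-→d18:-→d19:-→d20:-→d21:-→d22:-→d23:-→d24:H2  best=H2
  add 102.188.183.48/28 -> H0 at depth 28
  ? 102.188.183.62  path d0:-→d1:-→d2:-→d3:-→d4:-→d5:-→d6:-→d7:-→d8:-→d9:-→d10:-→d11:-→d12:-→d13:-→d14:-→d15:-→d16:-→d17:-→d18:-→d19:-→d20:-→d21:-→d22:-→d23:-→d24:-→d25:-→d26:-→d27:-→d28:H0  best=H0
  add 101.190.0.0/15 -> H5 at depth 15
  ? 101.191.130.209  path d0:-→d1:-→d2:-→d3:-→d4:-→d5:-→d6:-→d7:-→d8:-→d9:-→d10:-→d11:-→d12:H4→d13:-→d14:-→d15:H5→d16:-→d17:-→d18:-→d19:-→d20:-→d21:-→d22:-→d23:-→d24:H2  best=H2
  ? 101.176.0.1  path d0:-→d1:-→d2:-→d3:-→d4:-→d5:-→d6:-→d7:-→d8:-→d9:-→d10:-→d11:-→d12:H4  best=H4
  ? 102.188.183.51  path d0:-→d1:-→d2:-→d3:-→d4:-→d5:-→d6:-→d7:-→d8:-→d9:-→d10:-→d11:-→d12:-→d13:-→d14:-→d15:-→d16:-→d17:-→d18:-→d19:-→d20:-→d21:-→d22:-→d23:-→d24:-→d25:-→d26:-→d27:-→d28:H0  best=H0
  ? 101.190.0.0  path d0:-→d1:-→d2:-→d3:-→d4:-→d5:-→d6:-→d7:-→d8:-→d9:-→d10:-→d11:-→d12:H4→d13:-→d14:-→d15:H5  best=H5
  add 102.188.176.0/20 -> H0 at depth 20
  ? 101.191.130.10  path d0:-→d1:-→d2:-→d3:-→d4:-→d5:-→d6:-→d7:-→d8:-→d9:-→d10:-→d11:-→d12:H4→d13:-→d14:-→d15:H5→d16:-→d17:-→d18:-→d19:-→d20:-→d21:-→d22:-→d23:-→d24:H2  best=H2
  - 101.176.0.0/12 clear@12
  add 102.188.183.57/32 -> H2 at depth 32
  add 101.191.130.48/28 -> H0 at depth 28
  ? 67.67.39.20  path d0:-→d1:-→d2:-  best=no-route

== LOOKUPS ==
["H2","H0","H2","H4","H0","H5","H2","no-route"]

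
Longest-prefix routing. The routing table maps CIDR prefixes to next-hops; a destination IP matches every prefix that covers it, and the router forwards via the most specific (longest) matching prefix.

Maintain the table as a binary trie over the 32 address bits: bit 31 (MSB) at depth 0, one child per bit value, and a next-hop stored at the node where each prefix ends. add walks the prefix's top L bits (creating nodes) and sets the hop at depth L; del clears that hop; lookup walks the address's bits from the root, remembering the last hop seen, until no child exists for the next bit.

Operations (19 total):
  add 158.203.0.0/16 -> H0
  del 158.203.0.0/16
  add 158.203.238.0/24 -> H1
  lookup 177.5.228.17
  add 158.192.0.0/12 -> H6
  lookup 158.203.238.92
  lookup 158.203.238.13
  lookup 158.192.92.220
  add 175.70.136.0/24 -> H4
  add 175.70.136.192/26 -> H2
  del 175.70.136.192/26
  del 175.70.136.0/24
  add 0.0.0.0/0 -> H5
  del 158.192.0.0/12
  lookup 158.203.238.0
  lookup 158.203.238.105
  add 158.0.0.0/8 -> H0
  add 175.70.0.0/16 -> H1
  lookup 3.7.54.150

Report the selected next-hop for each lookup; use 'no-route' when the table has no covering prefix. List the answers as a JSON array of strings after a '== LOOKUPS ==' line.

Trace:
  add 158.203.0.0/16 -> H0 at depth 16
  del 158.203.0.0/16 (clear depth 16)
  add 158.203.238.0/24 -> H1 at depth 24
  Q 177.5.228.17: descend 10 ; hops seen [∅] ; pick no-route
  add 158.192.0.0/12 -> H6 at depth 12
  Q 158.203.238.92: descend 100111101100101111101110 ; hops seen [H6,H1] ; pick H1
  Q 158.203.238.13: descend 100111101100101111101110 ; hops seen [H6,H1] ; pick H1
  Q 158.192.92.220: descend 100111101100 ; hops seen [H6] ; pick H6
  add 175.70.136.0/24 -> H4 at depth 24
  add 175.70.136.192/26 -> H2 at depth 26
  del 175.70.136.192/26 (clear depth 26)
  del 175.70.136.0/24 (clear depth 24)
  add 0.0.0.0/0 -> H5 at depth 0
  del 158.192.0.0/12 (clear depth 12)
  Q 158.203.238.0: descend 100111101100101111101110 ; hops seen [H5,H1] ; pick H1
  Q 158.203.238.105: descend 100111101100101111101110 ; hops seen [H5,H1] ; pick H1
  add 158.0.0.0/8 -> H0 at depth 8
  add 175.70.0.0/16 -> H1 at depth 16
  Q 3.7.54.150: descend ε ; hops seen [H5] ; pick H5

== LOOKUPS ==
["no-route","H1","H1","H6","H1","H1","H5"]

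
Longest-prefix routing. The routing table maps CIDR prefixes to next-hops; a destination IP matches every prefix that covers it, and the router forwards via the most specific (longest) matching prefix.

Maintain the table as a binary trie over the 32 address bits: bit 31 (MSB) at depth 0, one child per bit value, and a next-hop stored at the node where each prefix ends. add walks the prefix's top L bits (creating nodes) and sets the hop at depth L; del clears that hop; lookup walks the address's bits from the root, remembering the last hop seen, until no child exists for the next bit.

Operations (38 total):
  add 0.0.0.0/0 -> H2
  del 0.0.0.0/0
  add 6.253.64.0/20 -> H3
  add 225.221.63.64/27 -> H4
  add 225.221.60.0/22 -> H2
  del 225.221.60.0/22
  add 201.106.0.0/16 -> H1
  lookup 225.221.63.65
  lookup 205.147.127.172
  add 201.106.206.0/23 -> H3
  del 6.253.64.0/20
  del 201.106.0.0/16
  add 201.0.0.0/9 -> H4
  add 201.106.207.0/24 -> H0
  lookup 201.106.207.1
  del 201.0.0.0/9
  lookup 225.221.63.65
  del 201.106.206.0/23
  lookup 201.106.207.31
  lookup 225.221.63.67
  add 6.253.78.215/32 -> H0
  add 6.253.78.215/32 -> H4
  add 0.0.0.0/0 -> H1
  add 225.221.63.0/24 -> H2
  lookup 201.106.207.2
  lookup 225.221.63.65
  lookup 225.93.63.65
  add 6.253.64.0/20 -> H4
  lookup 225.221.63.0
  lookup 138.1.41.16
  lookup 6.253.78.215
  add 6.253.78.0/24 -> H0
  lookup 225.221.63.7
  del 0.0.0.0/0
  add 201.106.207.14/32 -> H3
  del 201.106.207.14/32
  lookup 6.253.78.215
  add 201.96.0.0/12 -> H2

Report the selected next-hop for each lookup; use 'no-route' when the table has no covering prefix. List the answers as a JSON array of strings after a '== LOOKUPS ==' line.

Apply in order:
  + 0.0.0.0/0 (H2) depth=0
  del 0.0.0.0/0 (clear depth 0)
  + 6.253.64.0/20 (H3) depth=20
  + 225.221.63.64/27 (H4) depth=27
  + 225.221.60.0/22 (H2) depth=22
  del 225.221.60.0/22 (clear depth 22)
  + 201.106.0.0/16 (H1) depth=16
  ? 225.221.63.65  path d0:-→d1:-→d2:-→d3:-→d4:-→d5:-→d6:-→d7:-→d8:-→d9:-→d10:-→d11:-→d12:-→d13:-→d14:-→d15:-→d16:-→d17:-→d18:-→d19:-→d20:-→d21:-→d22:-→d23:-→d24:-→d25:-→d26:-→d27:H4  best=H4
  ? 205.147.127.172  path d0:-→d1:-→d2:-→d3:-→d4:-→d5:-  best=no-route
  + 201.106.206.0/23 (H3) depth=23
  del 6.253.64.0/20 (clear depth 20)
  del 201.106.0.0/16 (clear depth 16)
  + 201.0.0.0/9 (H4) depth=9
  + 201.106.207.0/24 (H0) depth=24
  ? 201.106.207.1  path d0:-→d1:-→d2:-→d3:-→d4:-→d5:-→d6:-→d7:-→d8:-→d9:H4→d10:-→d11:-→d12:-→d13:-→d14:-→d15:-→d16:-→d17:-→d18:-→d19:-→d20:-→d21:-→d22:-→d23:H3→d24:H0  best=H0
  del 201.0.0.0/9 (clear depth 9)
  ? 225.221.63.65  path d0:-→d1:-→d2:-→d3:-→d4:-→d5:-→d6:-→d7:-→d8:-→d9:-→d10:-→d11:-→d12:-→d13:-→d14:-→d15:-→d16:-→d17:-→d18:-→d19:-→d20:-→d21:-→d22:-→d23:-→d24:-→d25:-→d26:-→d27:H4  best=H4
  del 201.106.206.0/23 (clear depth 23)
  ? 201.106.207.31  path d0:-→d1:-→d2:-→d3:-→d4:-→d5:-→d6:-→d7:-→d8:-→d9:-→d10:-→d11:-→d12:-→d13:-→d14:-→d15:-→d16:-→d17:-→d18:-→d19:-→d20:-→d21:-→d22:-→d23:-→d24:H0  best=H0
  ? 225.221.63.67  path d0:-→d1:-→d2:-→d3:-→d4:-→d5:-→d6:-→d7:-→d8:-→d9:-→d10:-→d11:-→d12:-→d13:-→d14:-→d15:-→d16:-→d17:-→d18:-→d19:-→d20:-→d21:-→d22:-→d23:-→d24:-→d25:-→d26:-→d27:H4  best=H4
  + 6.253.78.215/32 (H0) depth=32
  + 6.253.78.215/32 (H4) depth=32
  + 0.0.0.0/0 (H1) depth=0
  + 225.221.63.0/24 (H2) depth=24
  ? 201.106.207.2  path d0:H1→d1:-→d2:-→d3:-→d4:-→d5:-→d6:-→d7:-→d8:-→d9:-→d10:-→d11:-→d12:-→d13:-→d14:-→d15:-→d16:-→d17:-→d18:-→d19:-→d20:-→d21:-→d22:-→d23:-→d24:H0  best=H0
  ? 225.221.63.65  path d0:H1→d1:-→d2:-→d3:-→d4:-→d5:-→d6:-→d7:-→d8:-→d9:-→d10:-→d11:-→d12:-→d13:-→d14:-→d15:-→d16:-→d17:-→d18:-→d19:-→d20:-→d21:-→d22:-→d23:-→d24:H2→d25:-→d26:-→d27:H4  best=H4
  ? 225.93.63.65  path d0:H1→d1:-→d2:-→d3:-→d4:-→d5:-→d6:-→d7:-→d8:-  best=H1
  + 6.253.64.0/20 (H4) depth=20
  ? 225.221.63.0  path d0:H1→d1:-→d2:-→d3:-→d4:-→d5:-→d6:-→d7:-→d8:-→d9:-→d10:-→d11:-→d12:-→d13:-→d14:-→d15:-→d16:-→d17:-→d18:-→d19:-→d20:-→d21:-→d22:-→d23:-→d24:H2→d25:-  best=H2
  ? 138.1.41.16  path d0:H1→d1:-  best=H1
  ? 6.253.78.215  path d0:H1→d1:-→d2:-→d3:-→d4:-→d5:-→d6:-→d7:-→d8:-→d9:-→d10:-→d11:-→d12:-→d13:-→d14:-→d15:-→d16:-→d17:-→d18:-→d19:-→d20:H4→d21:-→d22:-→d23:-→d24:-→d25:-→d26:-→d27:-→d28:-→d29:-→d30:-→d31:-→d32:H4  best=H4
  + 6.253.78.0/24 (H0) depth=24
  ? 225.221.63.7  path d0:H1→d1:-→d2:-→d3:-→d4:-→d5:-→d6:-→d7:-→d8:-→d9:-→d10:-→d11:-→d12:-→d13:-→d14:-→d15:-→d16:-→d17:-→d18:-→d19:-→d20:-→d21:-→d22:-→d23:-→d24:H2→d25:-  best=H2
  del 0.0.0.0/0 (clear depth 0)
  + 201.106.207.14/32 (H3) depth=32
  del 201.106.207.14/32 (clear depth 32)
  ? 6.253.78.215  path d0:-→d1:-→d2:-→d3:-→d4:-→d5:-→d6:-→d7:-→d8:-→d9:-→d10:-→d11:-→d12:-→d13:-→d14:-→d15:-→d16:-→d17:-→d18:-→d19:-→d20:H4→d21:-→d22:-→d23:-→d24:H0→d25:-→d26:-→d27:-→d28:-→d29:-→d30:-→d31:-→d32:H4  best=H4
  + 201.96.0.0/12 (H2) depth=12

== LOOKUPS ==
["H4","no-route","H0","H4","H0","H4","H0","H4","H1","H2","H1","H4","H2","H4"]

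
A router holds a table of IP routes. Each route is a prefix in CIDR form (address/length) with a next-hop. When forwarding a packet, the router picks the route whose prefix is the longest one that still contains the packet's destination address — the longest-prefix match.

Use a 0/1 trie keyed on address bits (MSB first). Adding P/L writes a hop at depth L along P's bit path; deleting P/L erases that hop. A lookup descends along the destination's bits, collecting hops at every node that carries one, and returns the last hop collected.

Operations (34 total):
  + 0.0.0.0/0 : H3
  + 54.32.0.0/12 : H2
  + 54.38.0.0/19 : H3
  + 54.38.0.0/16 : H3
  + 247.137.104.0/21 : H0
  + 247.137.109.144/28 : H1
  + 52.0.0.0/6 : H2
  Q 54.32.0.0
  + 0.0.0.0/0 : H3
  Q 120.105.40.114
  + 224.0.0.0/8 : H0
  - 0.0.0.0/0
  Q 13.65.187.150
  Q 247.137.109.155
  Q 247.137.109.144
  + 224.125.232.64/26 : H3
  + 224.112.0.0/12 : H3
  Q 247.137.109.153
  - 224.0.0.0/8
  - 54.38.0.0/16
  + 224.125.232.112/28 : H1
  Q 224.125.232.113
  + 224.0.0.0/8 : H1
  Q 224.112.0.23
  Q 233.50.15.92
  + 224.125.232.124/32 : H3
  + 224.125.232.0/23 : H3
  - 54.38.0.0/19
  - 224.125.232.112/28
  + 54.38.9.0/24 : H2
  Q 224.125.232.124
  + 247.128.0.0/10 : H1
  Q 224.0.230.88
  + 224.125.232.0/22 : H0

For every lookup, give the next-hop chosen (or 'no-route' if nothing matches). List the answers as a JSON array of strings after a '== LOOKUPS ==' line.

Process each operation:
  add 0.0.0.0/0 -> H3 at depth 0
  add 54.32.0.0/12 -> H2 at depth 12
  add 54.38.0.0/19 -> H3 at depth 19
  add 54.38.0.0/16 -> H3 at depth 16
  add 247.137.104.0/21 -> H0 at depth 21
  add 247.137.109.144/28 -> H1 at depth 28
  add 52.0.0.0/6 -> H2 at depth 6
  lookup 54.32.0.0: bits 0011011000100 walk d0:H3→d1:-→d2:-→d3:-→d4:-→d5:-→d6:H2→d7:-→d8:-→d9:-→d10:-→d11:-→d12:H2→d13:- -> H2
  add 0.0.0.0/0 -> H3 at depth 0
  lookup 120.105.40.114: bits 0 walk d0:H3→d1:- -> H3
  add 224.0.0.0/8 -> H0 at depth 8
  - 0.0.0.0/0 clear@0
  lookup 13.65.187.150: bits 00 walk d0:-→d1:-→d2:- -> no-route
  lookup 247.137.109.155: bits 1111011110001001011011011001 walk d0:-→d1:-→d2:-→d3:-→d4:-→d5:-→d6:-→d7:-→d8:-→d9:-→d10:-→d11:-→d12:-→d13:-→d14:-→d15:-→d16:-→d17:-→d18:-→d19:-→d20:-→d21:H0→d22:-→d23:-→d24:-→d25:-→d26:-→d27:-→d28:H1 -> H1
  lookup 247.137.109.144: bits 1111011110001001011011011001 walk d0:-→d1:-→d2:-→d3:-→d4:-→d5:-→d6:-→d7:-→d8:-→d9:-→d10:-→d11:-→d12:-→d13:-→d14:-→d15:-→d16:-→d17:-→d18:-→d19:-→d20:-→d21:H0→d22:-→d23:-→d24:-→d25:-→d26:-→d27:-→d28:H1 -> H1
  add 224.125.232.64/26 -> H3 at depth 26
  add 224.112.0.0/12 -> H3 at depth 12
  lookup 247.137.109.153: bits 1111011110001001011011011001 walk d0:-→d1:-→d2:-→d3:-→d4:-→d5:-→d6:-→d7:-→d8:-→d9:-→d10:-→d11:-→d12:-→d13:-→d14:-→d15:-→d16:-→d17:-→d18:-→d19:-→d20:-→d21:H0→d22:-→d23:-→d24:-→d25:-→d26:-→d27:-→d28:H1 -> H1
  - 224.0.0.0/8 clear@8
  - 54.38.0.0/16 clear@16
  add 224.125.232.112/28 -> H1 at depth 28
  lookup 224.125.232.113: bits 1110000001111101111010000111 walk d0:-→d1:-→d2:-→d3:-→d4:-→d5:-→d6:-→d7:-→d8:-→d9:-→d10:-→d11:-→d12:H3→d13:-→d14:-→d15:-→d16:-→d17:-→d18:-→d19:-→d20:-→d21:-→d22:-→d23:-→d24:-→d25:-→d26:H3→d27:-→d28:H1 -> H1
  add 224.0.0.0/8 -> H1 at depth 8
  lookup 224.112.0.23: bits 111000000111 walk d0:-→d1:-→d2:-→d3:-→d4:-→d5:-→d6:-→d7:-→d8:H1→d9:-→d10:-→d11:-→d12:H3 -> H3
  lookup 233.50.15.92: bits 1110 walk d0:-→d1:-→d2:-→d3:-→d4:- -> no-route
  add 224.125.232.124/32 -> H3 at depth 32
  add 224.125.232.0/23 -> H3 at depth 23
  - 54.38.0.0/19 clear@19
  - 224.125.232.112/28 clear@28
  add 54.38.9.0/24 -> H2 at depth 24
  lookup 224.125.232.124: bits 11100000011111011110100001111100 walk d0:-→d1:-→d2:-→d3:-→d4:-→d5:-→d6:-→d7:-→d8:H1→d9:-→d10:-→d11:-→d12:H3→d13:-→d14:-→d15:-→d16:-→d17:-→d18:-→d19:-→d20:-→d21:-→d22:-→d23:H3→d24:-→d25:-→d26:H3→d27:-→d28:-→d29:-→d30:-→d31:-→d32:H3 -> H3
  add 247.128.0.0/10 -> H1 at depth 10
  lookup 224.0.230.88: bits 111000000 walk d0:-→d1:-→d2:-→d3:-→d4:-→d5:-→d6:-→d7:-→d8:H1→d9:- -> H1
  add 224.125.232.0/22 -> H0 at depth 22

== LOOKUPS ==
["H2","H3","no-route","H1","H1","H1","H1","H3","no-route","H3","H1"]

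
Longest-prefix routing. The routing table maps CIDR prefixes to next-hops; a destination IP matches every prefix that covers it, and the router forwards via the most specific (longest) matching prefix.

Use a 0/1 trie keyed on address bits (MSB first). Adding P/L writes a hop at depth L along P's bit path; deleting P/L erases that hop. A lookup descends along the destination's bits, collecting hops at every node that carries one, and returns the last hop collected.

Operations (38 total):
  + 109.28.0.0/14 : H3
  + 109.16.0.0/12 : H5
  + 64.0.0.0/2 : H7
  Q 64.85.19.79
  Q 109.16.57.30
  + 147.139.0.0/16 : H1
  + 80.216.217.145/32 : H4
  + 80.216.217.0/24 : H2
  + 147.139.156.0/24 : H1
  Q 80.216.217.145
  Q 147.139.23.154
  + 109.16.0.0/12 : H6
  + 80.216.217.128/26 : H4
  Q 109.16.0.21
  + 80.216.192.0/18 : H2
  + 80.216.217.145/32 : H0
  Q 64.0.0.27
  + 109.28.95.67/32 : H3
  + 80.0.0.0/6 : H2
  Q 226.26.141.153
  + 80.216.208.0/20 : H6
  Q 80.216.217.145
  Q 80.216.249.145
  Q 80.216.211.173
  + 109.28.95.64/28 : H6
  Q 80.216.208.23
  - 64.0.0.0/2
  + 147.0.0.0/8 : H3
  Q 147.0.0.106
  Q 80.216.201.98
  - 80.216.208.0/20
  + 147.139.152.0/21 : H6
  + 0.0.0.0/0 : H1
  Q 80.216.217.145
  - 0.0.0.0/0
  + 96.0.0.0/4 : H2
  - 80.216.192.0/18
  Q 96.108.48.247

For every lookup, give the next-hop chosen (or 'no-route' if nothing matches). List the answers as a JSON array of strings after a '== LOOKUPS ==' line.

Apply in order:
  add 109.28.0.0/14 -> H3 at depth 14
  add 109.16.0.0/12 -> H5 at depth 12
  add 64.0.0.0/2 -> H7 at depth 2
  Q 64.85.19.79: descend 01 ; hops seen [H7] ; pick H7
  Q 109.16.57.30: descend 011011010001 ; hops seen [H7,H5] ; pick H5
  add 147.139.0.0/16 -> H1 at depth 16
  add 80.216.217.145/32 -> H4 at depth 32
  add 80.216.217.0/24 -> H2 at depth 24
  add 147.139.156.0/24 -> H1 at depth 24
  Q 80.216.217.145: descend 01010000110110001101100110010001 ; hops seen [H7,H2,H4] ; pick H4
  Q 147.139.23.154: descend 1001001110001011 ; hops seen [H1] ; pick H1
  add 109.16.0.0/12 -> H6 at depth 12
  add 80.216.217.128/26 -> H4 at depth 26
  Q 109.16.0.21: descend 011011010001 ; hops seen [H7,H6] ; pick H6
  add 80.216.192.0/18 -> H2 at depth 18
  add 80.216.217.145/32 -> H0 at depth 32
  Q 64.0.0.27: descend 010 ; hops seen [H7] ; pick H7
  add 109.28.95.67/32 -> H3 at depth 32
  add 80.0.0.0/6 -> H2 at depth 6
  Q 226.26.141.153: descend 1 ; hops seen [∅] ; pick no-route
  add 80.216.208.0/20 -> H6 at depth 20
  Q 80.216.217.145: descend 01010000110110001101100110010001 ; hops seen [H7,H2,H2,H6,H2,H4,H0] ; pick H0
  Q 80.216.249.145: descend 010100001101100011 ; hops seen [H7,H2,H2] ; pick H2
  Q 80.216.211.173: descend 01010000110110001101 ; hops seen [H7,H2,H2,H6] ; pick H6
  add 109.28.95.64/28 -> H6 at depth 28
  Q 80.216.208.23: descend 01010000110110001101 ; hops seen [H7,H2,H2,H6] ; pick H6
  - 64.0.0.0/2 clear@2
  add 147.0.0.0/8 -> H3 at depth 8
  Q 147.0.0.106: descend 10010011 ; hops seen [H3] ; pick H3
  Q 80.216.201.98: descend 0101000011011000110 ; hops seen [H2,H2] ; pick H2
  - 80.216.208.0/20 clear@20
  add 147.139.152.0/21 -> H6 at depth 21
  add 0.0.0.0/0 -> H1 at depth 0
  Q 80.216.217.145: descend 01010000110110001101100110010001 ; hops seen [H1,H2,H2,H2,H4,H0] ; pick H0
  - 0.0.0.0/0 clear@0
  add 96.0.0.0/4 -> H2 at depth 4
  - 80.216.192.0/18 clear@18
  Q 96.108.48.247: descend 0110 ; hops seen [H2] ; pick H2

== LOOKUPS ==
["H7","H5","H4","H1","H6","H7","no-route","H0","H2","H6","H6","H3","H2","H0","H2"]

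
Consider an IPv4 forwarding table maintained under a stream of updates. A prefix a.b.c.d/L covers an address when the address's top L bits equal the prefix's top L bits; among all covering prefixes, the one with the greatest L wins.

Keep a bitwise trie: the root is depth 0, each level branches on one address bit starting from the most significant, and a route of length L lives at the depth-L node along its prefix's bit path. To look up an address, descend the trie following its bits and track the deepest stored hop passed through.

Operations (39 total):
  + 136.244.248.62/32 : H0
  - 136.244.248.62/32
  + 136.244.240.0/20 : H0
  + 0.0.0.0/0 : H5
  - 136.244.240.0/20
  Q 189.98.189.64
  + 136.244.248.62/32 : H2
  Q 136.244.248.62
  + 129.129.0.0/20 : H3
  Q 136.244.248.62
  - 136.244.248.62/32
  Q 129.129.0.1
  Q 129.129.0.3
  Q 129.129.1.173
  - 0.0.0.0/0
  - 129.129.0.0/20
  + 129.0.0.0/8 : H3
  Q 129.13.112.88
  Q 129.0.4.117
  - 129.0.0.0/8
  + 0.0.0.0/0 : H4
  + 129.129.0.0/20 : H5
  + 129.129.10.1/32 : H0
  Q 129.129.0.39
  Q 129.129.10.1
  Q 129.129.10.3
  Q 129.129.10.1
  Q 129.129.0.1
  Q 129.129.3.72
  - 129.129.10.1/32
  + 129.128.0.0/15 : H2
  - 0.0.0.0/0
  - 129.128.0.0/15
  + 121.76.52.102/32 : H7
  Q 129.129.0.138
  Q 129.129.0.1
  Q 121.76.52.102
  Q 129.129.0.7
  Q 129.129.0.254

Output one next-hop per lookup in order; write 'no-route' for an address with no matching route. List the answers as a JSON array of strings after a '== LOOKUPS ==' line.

Trace:
  + 136.244.248.62/32 (H0) depth=32
  del 136.244.248.62/32 (clear depth 32)
  + 136.244.240.0/20 (H0) depth=20
  + 0.0.0.0/0 (H5) depth=0
  del 136.244.240.0/20 (clear depth 20)
  Q 189.98.189.64: descend 10 ; hops seen [H5] ; pick H5
  + 136.244.248.62/32 (H2) depth=32
  Q 136.244.248.62: descend 10001000111101001111100000111110 ; hops seen [H5,H2] ; pick H2
  + 129.129.0.0/20 (H3) depth=20
  Q 136.244.248.62: descend 10001000111101001111100000111110 ; hops seen [H5,H2] ; pick H2
  del 136.244.248.62/32 (clear depth 32)
  Q 129.129.0.1: descend 10000001100000010000 ; hops seen [H5,H3] ; pick H3
  Q 129.129.0.3: descend 10000001100000010000 ; hops seen [H5,H3] ; pick H3
  Q 129.129.1.173: descend 10000001100000010000 ; hops seen [H5,H3] ; pick H3
  del 0.0.0.0/0 (clear depth 0)
  del 129.129.0.0/20 (clear depth 20)
  + 129.0.0.0/8 (H3) depth=8
  Q 129.13.112.88: descend 10000001 ; hops seen [H3] ; pick H3
  Q 129.0.4.117: descend 10000001 ; hops seen [H3] ; pick H3
  del 129.0.0.0/8 (clear depth 8)
  + 0.0.0.0/0 (H4) depth=0
  + 129.129.0.0/20 (H5) depth=20
  + 129.129.10.1/32 (H0) depth=32
  Q 129.129.0.39: descend 10000001100000010000 ; hops seen [H4,H5] ; pick H5
  Q 129.129.10.1: descend 10000001100000010000101000000001 ; hops seen [H4,H5,H0] ; pick H0
  Q 129.129.10.3: descend 100000011000000100001010000000 ; hops seen [H4,H5] ; pick H5
  Q 129.129.10.1: descend 10000001100000010000101000000001 ; hops seen [H4,H5,H0] ; pick H0
  Q 129.129.0.1: descend 10000001100000010000 ; hops seen [H4,H5] ; pick H5
  Q 129.129.3.72: descend 10000001100000010000 ; hops seen [H4,H5] ; pick H5
  del 129.129.10.1/32 (clear depth 32)
  + 129.128.0.0/15 (H2) depth=15
  del 0.0.0.0/0 (clear depth 0)
  del 129.128.0.0/15 (clear depth 15)
  + 121.76.52.102/32 (H7) depth=32
  Q 129.129.0.138: descend 10000001100000010000 ; hops seen [H5] ; pick H5
  Q 129.129.0.1: descend 10000001100000010000 ; hops seen [H5] ; pick H5
  Q 121.76.52.102: descend 01111001010011000011010001100110 ; hops seen [H7] ; pick H7
  Q 129.129.0.7: descend 10000001100000010000 ; hops seen [H5] ; pick H5
  Q 129.129.0.254: descend 10000001100000010000 ; hops seen [H5] ; pick H5

== LOOKUPS ==
["H5","H2","H2","H3","H3","H3","H3","H3","H5","H0","H5","H0","H5","H5","H5","H5","H7","H5","H5"]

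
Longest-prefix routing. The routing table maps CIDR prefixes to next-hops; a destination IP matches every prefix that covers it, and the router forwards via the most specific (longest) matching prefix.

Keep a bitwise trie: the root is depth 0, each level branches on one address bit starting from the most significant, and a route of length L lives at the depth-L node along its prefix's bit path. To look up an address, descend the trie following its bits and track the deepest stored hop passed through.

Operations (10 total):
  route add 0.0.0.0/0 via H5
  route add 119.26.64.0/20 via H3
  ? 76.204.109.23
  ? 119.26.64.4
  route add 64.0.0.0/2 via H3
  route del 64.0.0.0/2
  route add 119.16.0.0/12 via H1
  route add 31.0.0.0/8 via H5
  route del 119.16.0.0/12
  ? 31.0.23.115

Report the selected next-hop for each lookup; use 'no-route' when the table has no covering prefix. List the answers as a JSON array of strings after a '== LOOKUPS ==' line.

Trace:
  + 0.0.0.0/0 (H5) depth=0
  + 119.26.64.0/20 (H3) depth=20
  ? 76.204.109.23  path d0:H5→d1:-→d2:-  best=H5
  ? 119.26.64.4  path d0:H5→d1:-→d2:-→d3:-→d4:-→d5:-→d6:-→d7:-→d8:-→d9:-→d10:-→d11:-→d12:-→d13:-→d14:-→d15:-→d16:-→d17:-→d18:-→d19:-→d20:H3  best=H3
  + 64.0.0.0/2 (H3) depth=2
  - 64.0.0.0/2 clear@2
  + 119.16.0.0/12 (H1) depth=12
  + 31.0.0.0/8 (H5) depth=8
  - 119.16.0.0/12 clear@12
  ? 31.0.23.115  path d0:H5→d1:-→d2:-→d3:-→d4:-→d5:-→d6:-→d7:-→d8:H5  best=H5

== LOOKUPS ==
["H5","H3","H5"]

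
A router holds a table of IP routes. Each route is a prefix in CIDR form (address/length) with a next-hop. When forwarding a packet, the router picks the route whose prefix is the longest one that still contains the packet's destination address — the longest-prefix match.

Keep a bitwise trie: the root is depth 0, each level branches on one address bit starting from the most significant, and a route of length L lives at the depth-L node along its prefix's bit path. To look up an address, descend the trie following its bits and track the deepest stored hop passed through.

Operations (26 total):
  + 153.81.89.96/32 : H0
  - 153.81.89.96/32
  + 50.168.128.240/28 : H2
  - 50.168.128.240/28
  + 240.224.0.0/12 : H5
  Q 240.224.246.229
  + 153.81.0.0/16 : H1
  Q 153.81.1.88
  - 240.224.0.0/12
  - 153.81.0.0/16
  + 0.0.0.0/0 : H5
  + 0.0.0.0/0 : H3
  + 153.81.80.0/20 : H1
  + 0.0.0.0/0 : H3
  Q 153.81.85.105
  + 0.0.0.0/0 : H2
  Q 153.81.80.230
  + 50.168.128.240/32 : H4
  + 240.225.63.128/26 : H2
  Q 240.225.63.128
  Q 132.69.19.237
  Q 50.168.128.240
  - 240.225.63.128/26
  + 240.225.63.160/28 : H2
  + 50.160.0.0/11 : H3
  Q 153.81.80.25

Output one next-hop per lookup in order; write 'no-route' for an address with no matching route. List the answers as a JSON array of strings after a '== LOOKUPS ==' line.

Apply in order:
  + 153.81.89.96/32 (H0) depth=32
  del 153.81.89.96/32 (clear depth 32)
  + 50.168.128.240/28 (H2) depth=28
  del 50.168.128.240/28 (clear depth 28)
  + 240.224.0.0/12 (H5) depth=12
  Q 240.224.246.229: descend 111100001110 ; hops seen [H5] ; pick H5
  + 153.81.0.0/16 (H1) depth=16
  Q 153.81.1.88: descend 10011001010100010 ; hops seen [H1] ; pick H1
  del 240.224.0.0/12 (clear depth 12)
  del 153.81.0.0/16 (clear depth 16)
  + 0.0.0.0/0 (H5) depth=0
  + 0.0.0.0/0 (H3) depth=0
  + 153.81.80.0/20 (H1) depth=20
  + 0.0.0.0/0 (H3) depth=0
  Q 153.81.85.105: descend 10011001010100010101 ; hops seen [H3,H1] ; pick H1
  + 0.0.0.0/0 (H2) depth=0
  Q 153.81.80.230: descend 10011001010100010101 ; hops seen [H2,H1] ; pick H1
  + 50.168.128.240/32 (H4) depth=32
  + 240.225.63.128/26 (H2) depth=26
  Q 240.225.63.128: descend 11110000111000010011111110 ; hops seen [H2,H2] ; pick H2
  Q 132.69.19.237: descend 100 ; hops seen [H2] ; pick H2
  Q 50.168.128.240: descend 00110010101010001000000011110000 ; hops seen [H2,H4] ; pick H4
  del 240.225.63.128/26 (clear depth 26)
  + 240.225.63.160/28 (H2) depth=28
  + 50.160.0.0/11 (H3) depth=11
  Q 153.81.80.25: descend 10011001010100010101 ; hops seen [H2,H1] ; pick H1

== LOOKUPS ==
["H5","H1","H1","H1","H2","H2","H4","H1"]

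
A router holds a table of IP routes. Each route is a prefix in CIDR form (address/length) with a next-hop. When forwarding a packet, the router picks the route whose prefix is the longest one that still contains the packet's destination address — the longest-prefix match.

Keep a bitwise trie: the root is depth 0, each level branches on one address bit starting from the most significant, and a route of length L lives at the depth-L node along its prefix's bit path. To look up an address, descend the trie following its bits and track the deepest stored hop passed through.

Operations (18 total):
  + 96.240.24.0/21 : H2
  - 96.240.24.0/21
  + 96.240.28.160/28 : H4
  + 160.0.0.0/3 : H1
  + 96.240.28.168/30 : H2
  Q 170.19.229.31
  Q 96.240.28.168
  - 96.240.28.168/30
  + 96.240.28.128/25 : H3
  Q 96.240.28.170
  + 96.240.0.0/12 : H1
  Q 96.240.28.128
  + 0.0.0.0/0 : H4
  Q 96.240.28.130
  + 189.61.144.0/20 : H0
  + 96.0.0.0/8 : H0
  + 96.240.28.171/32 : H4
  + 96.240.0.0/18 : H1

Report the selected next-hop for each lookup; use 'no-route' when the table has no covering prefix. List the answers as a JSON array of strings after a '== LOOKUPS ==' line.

Apply in order:
  + 96.240.24.0/21 (H2) depth=21
  - 96.240.24.0/21 clear@21
  + 96.240.28.160/28 (H4) depth=28
  + 160.0.0.0/3 (H1) depth=3
  + 96.240.28.168/30 (H2) depth=30
  ? 170.19.229.31  path d0:-→d1:-→d2:-→d3:H1  best=H1
  ? 96.240.28.168  path d0:-→d1:-→d2:-→d3:-→d4:-→d5:-→d6:-→d7:-→d8:-→d9:-→d10:-→d11:-→d12:-→d13:-→d14:-→d15:-→d16:-→d17:-→d18:-→d19:-→d20:-→d21:-→d22:-→d23:-→d24:-→d25:-→d26:-→d27:-→d28:H4→d29:-→d30:H2  best=H2
  - 96.240.28.168/30 clear@30
  + 96.240.28.128/25 (H3) depth=25
  ? 96.240.28.170  path d0:-→d1:-→d2:-→d3:-→d4:-→d5:-→d6:-→d7:-→d8:-→d9:-→d10:-→d11:-→d12:-→d13:-→d14:-→d15:-→d16:-→d17:-→d18:-→d19:-→d20:-→d21:-→d22:-→d23:-→d24:-→d25:H3→d26:-→d27:-→d28:H4→d29:-→d30:-  best=H4
  + 96.240.0.0/12 (H1) depth=12
  ? 96.240.28.128  path d0:-→d1:-→d2:-→d3:-→d4:-→d5:-→d6:-→d7:-→d8:-→d9:-→d10:-→d11:-→d12:H1→d13:-→d14:-→d15:-→d16:-→d17:-→d18:-→d19:-→d20:-→d21:-→d22:-→d23:-→d24:-→d25:H3→d26:-  best=H3
  + 0.0.0.0/0 (H4) depth=0
  ? 96.240.28.130  path d0:H4→d1:-→d2:-→d3:-→d4:-→d5:-→d6:-→d7:-→d8:-→d9:-→d10:-→d11:-→d12:H1→d13:-→d14:-→d15:-→d16:-→d17:-→d18:-→d19:-→d20:-→d21:-→d22:-→d23:-→d24:-→d25:H3→d26:-  best=H3
  + 189.61.144.0/20 (H0) depth=20
  + 96.0.0.0/8 (H0) depth=8
  + 96.240.28.171/32 (H4) depth=32
  + 96.240.0.0/18 (H1) depth=18

== LOOKUPS ==
["H1","H2","H4","H3","H3"]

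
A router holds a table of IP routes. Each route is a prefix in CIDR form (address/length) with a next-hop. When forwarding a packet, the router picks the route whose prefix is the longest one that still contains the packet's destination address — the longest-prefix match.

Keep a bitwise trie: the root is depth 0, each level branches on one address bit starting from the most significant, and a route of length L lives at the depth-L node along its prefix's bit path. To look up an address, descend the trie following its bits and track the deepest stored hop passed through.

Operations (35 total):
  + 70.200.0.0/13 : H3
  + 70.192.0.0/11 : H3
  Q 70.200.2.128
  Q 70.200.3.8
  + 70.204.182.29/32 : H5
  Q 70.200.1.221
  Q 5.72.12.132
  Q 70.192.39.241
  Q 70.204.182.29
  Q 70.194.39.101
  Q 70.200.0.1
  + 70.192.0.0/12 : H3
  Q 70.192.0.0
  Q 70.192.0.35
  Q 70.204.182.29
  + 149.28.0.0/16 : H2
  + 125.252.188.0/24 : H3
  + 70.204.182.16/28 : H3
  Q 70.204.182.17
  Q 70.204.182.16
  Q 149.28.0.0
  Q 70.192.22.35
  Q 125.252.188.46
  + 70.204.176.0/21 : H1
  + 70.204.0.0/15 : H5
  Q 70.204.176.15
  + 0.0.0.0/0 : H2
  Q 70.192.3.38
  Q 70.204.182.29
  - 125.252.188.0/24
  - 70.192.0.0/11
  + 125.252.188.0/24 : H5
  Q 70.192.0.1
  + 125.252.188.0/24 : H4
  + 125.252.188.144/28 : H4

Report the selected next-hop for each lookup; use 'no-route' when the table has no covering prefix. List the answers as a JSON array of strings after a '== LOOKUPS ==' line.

Apply in order:
  + 70.200.0.0/13 (H3) depth=13
  + 70.192.0.0/11 (H3) depth=11
  Q 70.200.2.128: descend 0100011011001 ; hops seen [H3,H3] ; pick H3
  Q 70.200.3.8: descend 0100011011001 ; hops seen [H3,H3] ; pick H3
  + 70.204.182.29/32 (H5) depth=32
  Q 70.200.1.221: descend 0100011011001 ; hops seen [H3,H3] ; pick H3
  Q 5.72.12.132: descend 0 ; hops seen [∅] ; pick no-route
  Q 70.192.39.241: descend 010001101100 ; hops seen [H3] ; pick H3
  Q 70.204.182.29: descend 01000110110011001011011000011101 ; hops seen [H3,H3,H5] ; pick H5
  Q 70.194.39.101: descend 010001101100 ; hops seen [H3] ; pick H3
  Q 70.200.0.1: descend 0100011011001 ; hops seen [H3,H3] ; pick H3
  + 70.192.0.0/12 (H3) depth=12
  Q 70.192.0.0: descend 010001101100 ; hops seen [H3,H3] ; pick H3
  Q 70.192.0.35: descend 010001101100 ; hops seen [H3,H3] ; pick H3
  Q 70.204.182.29: descend 01000110110011001011011000011101 ; hops seen [H3,H3,H3,H5] ; pick H5
  + 149.28.0.0/16 (H2) depth=16
  + 125.252.188.0/24 (H3) depth=24
  + 70.204.182.16/28 (H3) depth=28
  Q 70.204.182.17: descend 0100011011001100101101100001 ; hops seen [H3,H3,H3,H3] ; pick H3
  Q 70.204.182.16: descend 0100011011001100101101100001 ; hops seen [H3,H3,H3,H3] ; pick H3
  Q 149.28.0.0: descend 1001010100011100 ; hops seen [H2] ; pick H2
  Q 70.192.22.35: descend 010001101100 ; hops seen [H3,H3] ; pick H3
  Q 125.252.188.46: descend 011111011111110010111100 ; hops seen [H3] ; pick H3
  + 70.204.176.0/21 (H1) depth=21
  + 70.204.0.0/15 (H5) depth=15
  Q 70.204.176.15: descend 010001101100110010110 ; hops seen [H3,H3,H3,H5,H1] ; pick H1
  + 0.0.0.0/0 (H2) depth=0
  Q 70.192.3.38: descend 010001101100 ; hops seen [H2,H3,H3] ; pick H3
  Q 70.204.182.29: descend 01000110110011001011011000011101 ; hops seen [H2,H3,H3,H3,H5,H1,H3,H5] ; pick H5
  - 125.252.188.0/24 clear@24
  - 70.192.0.0/11 clear@11
  + 125.252.188.0/24 (H5) depth=24
  Q 70.192.0.1: descend 010001101100 ; hops seen [H2,H3] ; pick H3
  + 125.252.188.0/24 (H4) depth=24
  + 125.252.188.144/28 (H4) depth=28

== LOOKUPS ==
["H3","H3","H3","no-route","H3","H5","H3","H3","H3","H3","H5","H3","H3","H2","H3","H3","H1","H3","H5","H3"]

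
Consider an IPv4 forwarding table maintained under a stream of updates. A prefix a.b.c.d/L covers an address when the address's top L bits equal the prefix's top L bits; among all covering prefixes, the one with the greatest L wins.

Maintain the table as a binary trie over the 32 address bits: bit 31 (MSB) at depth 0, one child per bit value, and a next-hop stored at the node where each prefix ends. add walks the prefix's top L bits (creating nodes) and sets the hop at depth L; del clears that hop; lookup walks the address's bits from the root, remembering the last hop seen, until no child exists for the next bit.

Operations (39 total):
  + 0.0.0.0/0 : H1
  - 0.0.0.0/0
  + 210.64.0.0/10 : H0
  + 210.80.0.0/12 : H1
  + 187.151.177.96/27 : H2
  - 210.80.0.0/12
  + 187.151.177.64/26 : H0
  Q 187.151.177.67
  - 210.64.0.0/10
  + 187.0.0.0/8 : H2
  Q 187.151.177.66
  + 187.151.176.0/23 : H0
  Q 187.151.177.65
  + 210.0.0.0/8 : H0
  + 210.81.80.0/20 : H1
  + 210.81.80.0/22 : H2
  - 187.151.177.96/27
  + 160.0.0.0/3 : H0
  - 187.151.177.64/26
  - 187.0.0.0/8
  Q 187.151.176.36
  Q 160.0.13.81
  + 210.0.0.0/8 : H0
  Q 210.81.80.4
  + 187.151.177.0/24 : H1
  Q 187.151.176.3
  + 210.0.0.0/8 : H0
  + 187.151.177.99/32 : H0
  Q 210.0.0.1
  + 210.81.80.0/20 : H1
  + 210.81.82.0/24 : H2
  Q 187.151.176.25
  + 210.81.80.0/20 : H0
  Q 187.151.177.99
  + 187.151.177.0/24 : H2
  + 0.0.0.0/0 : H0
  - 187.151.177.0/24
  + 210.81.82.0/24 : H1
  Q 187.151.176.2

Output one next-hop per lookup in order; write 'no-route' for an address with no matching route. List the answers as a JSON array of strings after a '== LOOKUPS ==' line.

Apply in order:
  + 0.0.0.0/0 (H1) depth=0
  del 0.0.0.0/0 (clear depth 0)
  + 210.64.0.0/10 (H0) depth=10
  + 210.80.0.0/12 (H1) depth=12
  + 187.151.177.96/27 (H2) depth=27
  del 210.80.0.0/12 (clear depth 12)
  + 187.151.177.64/26 (H0) depth=26
  Q 187.151.177.67: descend 10111011100101111011000101 ; hops seen [H0] ; pick H0
  del 210.64.0.0/10 (clear depth 10)
  + 187.0.0.0/8 (H2) depth=8
  Q 187.151.177.66: descend 10111011100101111011000101 ; hops seen [H2,H0] ; pick H0
  + 187.151.176.0/23 (H0) depth=23
  Q 187.151.177.65: descend 10111011100101111011000101 ; hops seen [H2,H0,H0] ; pick H0
  + 210.0.0.0/8 (H0) depth=8
  + 210.81.80.0/20 (H1) depth=20
  + 210.81.80.0/22 (H2) depth=22
  del 187.151.177.96/27 (clear depth 27)
  + 160.0.0.0/3 (H0) depth=3
  del 187.151.177.64/26 (clear depth 26)
  del 187.0.0.0/8 (clear depth 8)
  Q 187.151.176.36: descend 10111011100101111011000 ; hops seen [H0,H0] ; pick H0
  Q 160.0.13.81: descend 101 ; hops seen [H0] ; pick H0
  + 210.0.0.0/8 (H0) depth=8
  Q 210.81.80.4: descend 1101001001010001010100 ; hops seen [H0,H1,H2] ; pick H2
  + 187.151.177.0/24 (H1) depth=24
  Q 187.151.176.3: descend 10111011100101111011000 ; hops seen [H0,H0] ; pick H0
  + 210.0.0.0/8 (H0) depth=8
  + 187.151.177.99/32 (H0) depth=32
  Q 210.0.0.1: descend 110100100 ; hops seen [H0] ; pick H0
  + 210.81.80.0/20 (H1) depth=20
  + 210.81.82.0/24 (H2) depth=24
  Q 187.151.176.25: descend 10111011100101111011000 ; hops seen [H0,H0] ; pick H0
  + 210.81.80.0/20 (H0) depth=20
  Q 187.151.177.99: descend 10111011100101111011000101100011 ; hops seen [H0,H0,H1,H0] ; pick H0
  + 187.151.177.0/24 (H2) depth=24
  + 0.0.0.0/0 (H0) depth=0
  del 187.151.177.0/24 (clear depth 24)
  + 210.81.82.0/24 (H1) depth=24
  Q 187.151.176.2: descend 10111011100101111011000 ; hops seen [H0,H0,H0] ; pick H0

== LOOKUPS ==
["H0","H0","H0","H0","H0","H2","H0","H0","H0","H0","H0"]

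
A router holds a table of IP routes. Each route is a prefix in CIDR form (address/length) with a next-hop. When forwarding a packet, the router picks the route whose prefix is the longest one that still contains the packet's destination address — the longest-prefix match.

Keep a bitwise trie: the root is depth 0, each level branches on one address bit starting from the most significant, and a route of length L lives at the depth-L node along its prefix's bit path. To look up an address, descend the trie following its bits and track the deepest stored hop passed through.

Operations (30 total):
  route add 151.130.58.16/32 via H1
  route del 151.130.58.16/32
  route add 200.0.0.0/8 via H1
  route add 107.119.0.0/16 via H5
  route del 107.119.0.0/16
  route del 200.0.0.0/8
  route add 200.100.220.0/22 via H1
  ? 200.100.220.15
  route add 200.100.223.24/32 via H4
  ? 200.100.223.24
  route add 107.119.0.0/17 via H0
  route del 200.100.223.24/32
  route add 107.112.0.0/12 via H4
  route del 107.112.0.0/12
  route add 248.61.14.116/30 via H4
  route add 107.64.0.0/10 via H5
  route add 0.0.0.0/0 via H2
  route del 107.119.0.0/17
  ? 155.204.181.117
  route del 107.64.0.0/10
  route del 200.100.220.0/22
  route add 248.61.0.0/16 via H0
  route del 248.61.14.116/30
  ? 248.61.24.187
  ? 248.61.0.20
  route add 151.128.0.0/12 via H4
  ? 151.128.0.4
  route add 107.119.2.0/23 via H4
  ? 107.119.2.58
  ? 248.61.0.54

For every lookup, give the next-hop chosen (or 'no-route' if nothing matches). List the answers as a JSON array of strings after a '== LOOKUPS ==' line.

Trace:
  add 151.130.58.16/32 -> H1 at depth 32
  del 151.130.58.16/32 (clear depth 32)
  add 200.0.0.0/8 -> H1 at depth 8
  add 107.119.0.0/16 -> H5 at depth 16
  del 107.119.0.0/16 (clear depth 16)
  del 200.0.0.0/8 (clear depth 8)
  add 200.100.220.0/22 -> H1 at depth 22
  lookup 200.100.220.15: bits 1100100001100100110111 walk d0:-→d1:-→d2:-→d3:-→d4:-→d5:-→d6:-→d7:-→d8:-→d9:-→d10:-→d11:-→d12:-→d13:-→d14:-→d15:-→d16:-→d17:-→d18:-→d19:-→d20:-→d21:-→d22:H1 -> H1
  add 200.100.223.24/32 -> H4 at depth 32
  lookup 200.100.223.24: bits 11001000011001001101111100011000 walk d0:-→d1:-→d2:-→d3:-→d4:-→d5:-→d6:-→d7:-→d8:-→d9:-→d10:-→d11:-→d12:-→d13:-→d14:-→d15:-→d16:-→d17:-→d18:-→d19:-→d20:-→d21:-→d22:H1→d23:-→d24:-→d25:-→d26:-→d27:-→d28:-→d29:-→d30:-→d31:-→d32:H4 -> H4
  add 107.119.0.0/17 -> H0 at depth 17
  del 200.100.223.24/32 (clear depth 32)
  add 107.112.0.0/12 -> H4 at depth 12
  del 107.112.0.0/12 (clear depth 12)
  add 248.61.14.116/30 -> H4 at depth 30
  add 107.64.0.0/10 -> H5 at depth 10
  add 0.0.0.0/0 -> H2 at depth 0
  del 107.119.0.0/17 (clear depth 17)
  lookup 155.204.181.117: bits 1001 walk d0:H2→d1:-→d2:-→d3:-→d4:- -> H2
  del 107.64.0.0/10 (clear depth 10)
  del 200.100.220.0/22 (clear depth 22)
  add 248.61.0.0/16 -> H0 at depth 16
  del 248.61.14.116/30 (clear depth 30)
  lookup 248.61.24.187: bits 1111100000111101000 walk d0:H2→d1:-→d2:-→d3:-→d4:-→d5:-→d6:-→d7:-→d8:-→d9:-→d10:-→d11:-→d12:-→d13:-→d14:-→d15:-→d16:H0→d17:-→d18:-→d19:- -> H0
  lookup 248.61.0.20: bits 11111000001111010000 walk d0:H2→d1:-→d2:-→d3:-→d4:-→d5:-→d6:-→d7:-→d8:-→d9:-→d10:-→d11:-→d12:-→d13:-→d14:-→d15:-→d16:H0→d17:-→d18:-→d19:-→d20:- -> H0
  add 151.128.0.0/12 -> H4 at depth 12
  lookup 151.128.0.4: bits 10010111100000 walk d0:H2→d1:-→d2:-→d3:-→d4:-→d5:-→d6:-→d7:-→d8:-→d9:-→d10:-→d11:-→d12:H4→d13:-→d14:- -> H4
  add 107.119.2.0/23 -> H4 at depth 23
  lookup 107.119.2.58: bits 01101011011101110000001 walk d0:H2→d1:-→d2:-→d3:-→d4:-→d5:-→d6:-→d7:-→d8:-→d9:-→d10:-→d11:-→d12:-→d13:-→d14:-→d15:-→d16:-→d17:-→d18:-→d19:-→d20:-→d21:-→d22:-→d23:H4 -> H4
  lookup 248.61.0.54: bits 11111000001111010000 walk d0:H2→d1:-→d2:-→d3:-→d4:-→d5:-→d6:-→d7:-→d8:-→d9:-→d10:-→d11:-→d12:-→d13:-→d14:-→d15:-→d16:H0→d17:-→d18:-→d19:-→d20:- -> H0

== LOOKUPS ==
["H1","H4","H2","H0","H0","H4","H4","H0"]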